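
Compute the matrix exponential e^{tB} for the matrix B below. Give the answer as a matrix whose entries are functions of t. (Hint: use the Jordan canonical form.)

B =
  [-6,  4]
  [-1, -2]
e^{tB} =
  [-2*t*exp(-4*t) + exp(-4*t), 4*t*exp(-4*t)]
  [-t*exp(-4*t), 2*t*exp(-4*t) + exp(-4*t)]

Strategy: write B = P · J · P⁻¹ where J is a Jordan canonical form, so e^{tB} = P · e^{tJ} · P⁻¹, and e^{tJ} can be computed block-by-block.

B has Jordan form
J =
  [-4,  1]
  [ 0, -4]
(up to reordering of blocks).

Per-block formulas:
  For a 2×2 Jordan block J_2(-4): exp(t · J_2(-4)) = e^(-4t)·(I + t·N), where N is the 2×2 nilpotent shift.

After assembling e^{tJ} and conjugating by P, we get:

e^{tB} =
  [-2*t*exp(-4*t) + exp(-4*t), 4*t*exp(-4*t)]
  [-t*exp(-4*t), 2*t*exp(-4*t) + exp(-4*t)]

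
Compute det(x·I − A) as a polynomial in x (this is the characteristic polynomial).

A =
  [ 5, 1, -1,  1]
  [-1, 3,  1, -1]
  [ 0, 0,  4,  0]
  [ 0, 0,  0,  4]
x^4 - 16*x^3 + 96*x^2 - 256*x + 256

Expanding det(x·I − A) (e.g. by cofactor expansion or by noting that A is similar to its Jordan form J, which has the same characteristic polynomial as A) gives
  χ_A(x) = x^4 - 16*x^3 + 96*x^2 - 256*x + 256
which factors as (x - 4)^4. The eigenvalues (with algebraic multiplicities) are λ = 4 with multiplicity 4.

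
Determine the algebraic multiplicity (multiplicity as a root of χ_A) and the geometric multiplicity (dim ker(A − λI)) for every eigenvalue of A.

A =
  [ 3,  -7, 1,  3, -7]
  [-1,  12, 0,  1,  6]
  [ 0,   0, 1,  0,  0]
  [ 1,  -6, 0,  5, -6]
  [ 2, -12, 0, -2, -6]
λ = 1: alg = 3, geom = 1; λ = 6: alg = 2, geom = 2

Step 1 — factor the characteristic polynomial to read off the algebraic multiplicities:
  χ_A(x) = (x - 6)^2*(x - 1)^3

Step 2 — compute geometric multiplicities via the rank-nullity identity g(λ) = n − rank(A − λI):
  rank(A − (1)·I) = 4, so dim ker(A − (1)·I) = n − 4 = 1
  rank(A − (6)·I) = 3, so dim ker(A − (6)·I) = n − 3 = 2

Summary:
  λ = 1: algebraic multiplicity = 3, geometric multiplicity = 1
  λ = 6: algebraic multiplicity = 2, geometric multiplicity = 2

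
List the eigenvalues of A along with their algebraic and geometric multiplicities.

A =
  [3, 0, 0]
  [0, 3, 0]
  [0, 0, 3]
λ = 3: alg = 3, geom = 3

Step 1 — factor the characteristic polynomial to read off the algebraic multiplicities:
  χ_A(x) = (x - 3)^3

Step 2 — compute geometric multiplicities via the rank-nullity identity g(λ) = n − rank(A − λI):
  rank(A − (3)·I) = 0, so dim ker(A − (3)·I) = n − 0 = 3

Summary:
  λ = 3: algebraic multiplicity = 3, geometric multiplicity = 3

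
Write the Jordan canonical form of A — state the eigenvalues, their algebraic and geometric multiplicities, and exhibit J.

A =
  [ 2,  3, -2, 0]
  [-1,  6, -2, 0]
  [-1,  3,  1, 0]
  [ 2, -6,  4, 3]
J_2(3) ⊕ J_1(3) ⊕ J_1(3)

The characteristic polynomial is
  det(x·I − A) = x^4 - 12*x^3 + 54*x^2 - 108*x + 81 = (x - 3)^4

Eigenvalues and multiplicities (the geometric multiplicity of λ is n − rank(A − λI), which equals the number of Jordan blocks for λ):
  λ = 3: algebraic multiplicity = 4, geometric multiplicity = 3

Determining the block sizes for each eigenvalue:
  λ = 3: 3 blocks summing to 4 forces exactly one block of size 2 and the rest size 1 → block sizes [2, 1, 1]

Assembling the blocks gives a Jordan form
J =
  [3, 1, 0, 0]
  [0, 3, 0, 0]
  [0, 0, 3, 0]
  [0, 0, 0, 3]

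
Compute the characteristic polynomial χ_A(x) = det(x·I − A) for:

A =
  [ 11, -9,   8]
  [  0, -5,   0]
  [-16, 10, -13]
x^3 + 7*x^2 - 5*x - 75

Expanding det(x·I − A) (e.g. by cofactor expansion or by noting that A is similar to its Jordan form J, which has the same characteristic polynomial as A) gives
  χ_A(x) = x^3 + 7*x^2 - 5*x - 75
which factors as (x - 3)*(x + 5)^2. The eigenvalues (with algebraic multiplicities) are λ = -5 with multiplicity 2, λ = 3 with multiplicity 1.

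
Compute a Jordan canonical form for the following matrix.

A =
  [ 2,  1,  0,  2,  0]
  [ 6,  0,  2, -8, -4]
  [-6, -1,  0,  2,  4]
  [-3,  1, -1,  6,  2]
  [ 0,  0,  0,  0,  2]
J_2(2) ⊕ J_2(2) ⊕ J_1(2)

The characteristic polynomial is
  det(x·I − A) = x^5 - 10*x^4 + 40*x^3 - 80*x^2 + 80*x - 32 = (x - 2)^5

Eigenvalues and multiplicities (the geometric multiplicity of λ is n − rank(A − λI), which equals the number of Jordan blocks for λ):
  λ = 2: algebraic multiplicity = 5, geometric multiplicity = 3

Determining the block sizes for each eigenvalue:
  λ = 2: with am = 5 and gm = 3, the partition is not yet determined (e.g. several partitions of 5 into 3 parts exist). Let N = A − (2)·I. Computing rank(N^1) = 2, rank(N^2) = 0; the number of blocks of size ≥ j is rank(N^{j−1}) − rank(N^j), giving [3, 2]. So we have 2 block(s) of size 2, 1 block(s) of size 1 → block sizes [2, 2, 1]

Assembling the blocks gives a Jordan form
J =
  [2, 1, 0, 0, 0]
  [0, 2, 0, 0, 0]
  [0, 0, 2, 1, 0]
  [0, 0, 0, 2, 0]
  [0, 0, 0, 0, 2]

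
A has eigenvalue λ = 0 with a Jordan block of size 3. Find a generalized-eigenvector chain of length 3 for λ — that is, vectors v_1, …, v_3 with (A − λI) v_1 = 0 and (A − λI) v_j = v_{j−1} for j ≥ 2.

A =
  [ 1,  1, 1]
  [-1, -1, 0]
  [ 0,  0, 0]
A Jordan chain for λ = 0 of length 3:
v_1 = (1, -1, 0)ᵀ
v_2 = (1, 0, 0)ᵀ
v_3 = (0, 0, 1)ᵀ

Let N = A − (0)·I. We want v_3 with N^3 v_3 = 0 but N^2 v_3 ≠ 0; then v_{j-1} := N · v_j for j = 3, …, 2.

Pick v_3 = (0, 0, 1)ᵀ.
Then v_2 = N · v_3 = (1, 0, 0)ᵀ.
Then v_1 = N · v_2 = (1, -1, 0)ᵀ.

Sanity check: (A − (0)·I) v_1 = (0, 0, 0)ᵀ = 0. ✓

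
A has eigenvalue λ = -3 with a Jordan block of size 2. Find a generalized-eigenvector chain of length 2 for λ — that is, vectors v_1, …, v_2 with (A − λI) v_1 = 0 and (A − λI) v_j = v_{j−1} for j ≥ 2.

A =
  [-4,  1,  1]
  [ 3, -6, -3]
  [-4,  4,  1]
A Jordan chain for λ = -3 of length 2:
v_1 = (-1, 3, -4)ᵀ
v_2 = (1, 0, 0)ᵀ

Let N = A − (-3)·I. We want v_2 with N^2 v_2 = 0 but N^1 v_2 ≠ 0; then v_{j-1} := N · v_j for j = 2, …, 2.

Pick v_2 = (1, 0, 0)ᵀ.
Then v_1 = N · v_2 = (-1, 3, -4)ᵀ.

Sanity check: (A − (-3)·I) v_1 = (0, 0, 0)ᵀ = 0. ✓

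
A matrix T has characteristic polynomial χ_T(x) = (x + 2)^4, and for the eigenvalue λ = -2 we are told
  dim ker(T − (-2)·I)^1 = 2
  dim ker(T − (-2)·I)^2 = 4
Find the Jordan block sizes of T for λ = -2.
Block sizes for λ = -2: [2, 2]

From the dimensions of kernels of powers, the number of Jordan blocks of size at least j is d_j − d_{j−1} where d_j = dim ker(N^j) (with d_0 = 0). Computing the differences gives [2, 2].
The number of blocks of size exactly k is (#blocks of size ≥ k) − (#blocks of size ≥ k + 1), so the partition is: 2 block(s) of size 2.
In nonincreasing order the block sizes are [2, 2].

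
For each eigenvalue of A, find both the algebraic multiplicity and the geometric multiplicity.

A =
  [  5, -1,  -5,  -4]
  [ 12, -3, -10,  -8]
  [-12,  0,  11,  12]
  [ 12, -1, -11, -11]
λ = -1: alg = 3, geom = 2; λ = 5: alg = 1, geom = 1

Step 1 — factor the characteristic polynomial to read off the algebraic multiplicities:
  χ_A(x) = (x - 5)*(x + 1)^3

Step 2 — compute geometric multiplicities via the rank-nullity identity g(λ) = n − rank(A − λI):
  rank(A − (-1)·I) = 2, so dim ker(A − (-1)·I) = n − 2 = 2
  rank(A − (5)·I) = 3, so dim ker(A − (5)·I) = n − 3 = 1

Summary:
  λ = -1: algebraic multiplicity = 3, geometric multiplicity = 2
  λ = 5: algebraic multiplicity = 1, geometric multiplicity = 1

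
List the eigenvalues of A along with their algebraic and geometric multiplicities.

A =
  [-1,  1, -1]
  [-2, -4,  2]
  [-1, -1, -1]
λ = -2: alg = 3, geom = 2

Step 1 — factor the characteristic polynomial to read off the algebraic multiplicities:
  χ_A(x) = (x + 2)^3

Step 2 — compute geometric multiplicities via the rank-nullity identity g(λ) = n − rank(A − λI):
  rank(A − (-2)·I) = 1, so dim ker(A − (-2)·I) = n − 1 = 2

Summary:
  λ = -2: algebraic multiplicity = 3, geometric multiplicity = 2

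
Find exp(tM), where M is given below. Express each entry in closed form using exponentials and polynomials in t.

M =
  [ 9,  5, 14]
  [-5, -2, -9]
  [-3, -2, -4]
e^{tM} =
  [-3*t^2*exp(t)/2 + 8*t*exp(t) + exp(t), -3*t^2*exp(t)/2 + 5*t*exp(t), -3*t^2*exp(t)/2 + 14*t*exp(t)]
  [t^2*exp(t) - 5*t*exp(t), t^2*exp(t) - 3*t*exp(t) + exp(t), t^2*exp(t) - 9*t*exp(t)]
  [t^2*exp(t)/2 - 3*t*exp(t), t^2*exp(t)/2 - 2*t*exp(t), t^2*exp(t)/2 - 5*t*exp(t) + exp(t)]

Strategy: write M = P · J · P⁻¹ where J is a Jordan canonical form, so e^{tM} = P · e^{tJ} · P⁻¹, and e^{tJ} can be computed block-by-block.

M has Jordan form
J =
  [1, 1, 0]
  [0, 1, 1]
  [0, 0, 1]
(up to reordering of blocks).

Per-block formulas:
  For a 3×3 Jordan block J_3(1): exp(t · J_3(1)) = e^(1t)·(I + t·N + (t^2/2)·N^2), where N is the 3×3 nilpotent shift.

After assembling e^{tJ} and conjugating by P, we get:

e^{tM} =
  [-3*t^2*exp(t)/2 + 8*t*exp(t) + exp(t), -3*t^2*exp(t)/2 + 5*t*exp(t), -3*t^2*exp(t)/2 + 14*t*exp(t)]
  [t^2*exp(t) - 5*t*exp(t), t^2*exp(t) - 3*t*exp(t) + exp(t), t^2*exp(t) - 9*t*exp(t)]
  [t^2*exp(t)/2 - 3*t*exp(t), t^2*exp(t)/2 - 2*t*exp(t), t^2*exp(t)/2 - 5*t*exp(t) + exp(t)]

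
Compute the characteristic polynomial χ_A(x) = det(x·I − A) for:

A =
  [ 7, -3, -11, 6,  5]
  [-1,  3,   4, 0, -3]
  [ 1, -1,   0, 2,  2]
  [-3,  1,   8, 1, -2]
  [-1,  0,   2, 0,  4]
x^5 - 15*x^4 + 90*x^3 - 270*x^2 + 405*x - 243

Expanding det(x·I − A) (e.g. by cofactor expansion or by noting that A is similar to its Jordan form J, which has the same characteristic polynomial as A) gives
  χ_A(x) = x^5 - 15*x^4 + 90*x^3 - 270*x^2 + 405*x - 243
which factors as (x - 3)^5. The eigenvalues (with algebraic multiplicities) are λ = 3 with multiplicity 5.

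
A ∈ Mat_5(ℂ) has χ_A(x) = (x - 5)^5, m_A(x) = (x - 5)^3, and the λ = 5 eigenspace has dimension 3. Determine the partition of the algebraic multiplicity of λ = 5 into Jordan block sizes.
Block sizes for λ = 5: [3, 1, 1]

Step 1 — from the characteristic polynomial, algebraic multiplicity of λ = 5 is 5. From dim ker(A − (5)·I) = 3, there are exactly 3 Jordan blocks for λ = 5.
Step 2 — from the minimal polynomial, the factor (x − 5)^3 tells us the largest block for λ = 5 has size 3.
Step 3 — with total size 5, 3 blocks, and largest block 3, the block sizes (in nonincreasing order) are [3, 1, 1].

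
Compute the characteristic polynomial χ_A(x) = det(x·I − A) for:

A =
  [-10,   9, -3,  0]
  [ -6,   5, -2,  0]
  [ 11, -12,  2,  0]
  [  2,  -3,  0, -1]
x^4 + 4*x^3 + 6*x^2 + 4*x + 1

Expanding det(x·I − A) (e.g. by cofactor expansion or by noting that A is similar to its Jordan form J, which has the same characteristic polynomial as A) gives
  χ_A(x) = x^4 + 4*x^3 + 6*x^2 + 4*x + 1
which factors as (x + 1)^4. The eigenvalues (with algebraic multiplicities) are λ = -1 with multiplicity 4.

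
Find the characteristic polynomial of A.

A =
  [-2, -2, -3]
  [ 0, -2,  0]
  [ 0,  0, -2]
x^3 + 6*x^2 + 12*x + 8

Expanding det(x·I − A) (e.g. by cofactor expansion or by noting that A is similar to its Jordan form J, which has the same characteristic polynomial as A) gives
  χ_A(x) = x^3 + 6*x^2 + 12*x + 8
which factors as (x + 2)^3. The eigenvalues (with algebraic multiplicities) are λ = -2 with multiplicity 3.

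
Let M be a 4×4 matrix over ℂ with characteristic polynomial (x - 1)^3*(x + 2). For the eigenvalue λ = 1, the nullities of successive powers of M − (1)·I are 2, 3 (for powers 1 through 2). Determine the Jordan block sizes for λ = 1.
Block sizes for λ = 1: [2, 1]

From the dimensions of kernels of powers, the number of Jordan blocks of size at least j is d_j − d_{j−1} where d_j = dim ker(N^j) (with d_0 = 0). Computing the differences gives [2, 1].
The number of blocks of size exactly k is (#blocks of size ≥ k) − (#blocks of size ≥ k + 1), so the partition is: 1 block(s) of size 1, 1 block(s) of size 2.
In nonincreasing order the block sizes are [2, 1].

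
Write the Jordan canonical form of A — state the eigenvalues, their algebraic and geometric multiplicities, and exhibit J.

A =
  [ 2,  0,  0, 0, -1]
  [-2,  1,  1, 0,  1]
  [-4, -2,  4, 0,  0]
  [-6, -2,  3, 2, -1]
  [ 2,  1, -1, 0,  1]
J_3(2) ⊕ J_2(2)

The characteristic polynomial is
  det(x·I − A) = x^5 - 10*x^4 + 40*x^3 - 80*x^2 + 80*x - 32 = (x - 2)^5

Eigenvalues and multiplicities (the geometric multiplicity of λ is n − rank(A − λI), which equals the number of Jordan blocks for λ):
  λ = 2: algebraic multiplicity = 5, geometric multiplicity = 2

Determining the block sizes for each eigenvalue:
  λ = 2: with am = 5 and gm = 2, the partition is not yet determined (e.g. several partitions of 5 into 2 parts exist). Let N = A − (2)·I. Computing rank(N^1) = 3, rank(N^2) = 1, rank(N^3) = 0; the number of blocks of size ≥ j is rank(N^{j−1}) − rank(N^j), giving [2, 2, 1]. So we have 1 block(s) of size 3, 1 block(s) of size 2 → block sizes [3, 2]

Assembling the blocks gives a Jordan form
J =
  [2, 1, 0, 0, 0]
  [0, 2, 1, 0, 0]
  [0, 0, 2, 0, 0]
  [0, 0, 0, 2, 1]
  [0, 0, 0, 0, 2]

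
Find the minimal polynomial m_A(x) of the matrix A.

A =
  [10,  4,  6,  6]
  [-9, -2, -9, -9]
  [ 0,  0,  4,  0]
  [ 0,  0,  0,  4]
x^2 - 8*x + 16

The characteristic polynomial is χ_A(x) = (x - 4)^4, so the eigenvalues are known. The minimal polynomial is
  m_A(x) = Π_λ (x − λ)^{k_λ}
where k_λ is the size of the *largest* Jordan block for λ (equivalently, the smallest k with (A − λI)^k v = 0 for every generalised eigenvector v of λ).

  λ = 4: largest Jordan block has size 2, contributing (x − 4)^2

So m_A(x) = (x - 4)^2 = x^2 - 8*x + 16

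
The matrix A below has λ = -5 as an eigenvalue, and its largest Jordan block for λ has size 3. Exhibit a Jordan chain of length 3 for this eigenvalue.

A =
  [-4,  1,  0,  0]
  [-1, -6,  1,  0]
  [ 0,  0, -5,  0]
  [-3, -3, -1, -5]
A Jordan chain for λ = -5 of length 3:
v_1 = (1, -1, 0, -3)ᵀ
v_2 = (0, 1, 0, -1)ᵀ
v_3 = (0, 0, 1, 0)ᵀ

Let N = A − (-5)·I. We want v_3 with N^3 v_3 = 0 but N^2 v_3 ≠ 0; then v_{j-1} := N · v_j for j = 3, …, 2.

Pick v_3 = (0, 0, 1, 0)ᵀ.
Then v_2 = N · v_3 = (0, 1, 0, -1)ᵀ.
Then v_1 = N · v_2 = (1, -1, 0, -3)ᵀ.

Sanity check: (A − (-5)·I) v_1 = (0, 0, 0, 0)ᵀ = 0. ✓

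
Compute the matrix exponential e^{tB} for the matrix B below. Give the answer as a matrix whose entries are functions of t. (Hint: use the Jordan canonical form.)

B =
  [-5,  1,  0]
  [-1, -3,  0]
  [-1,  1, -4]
e^{tB} =
  [-t*exp(-4*t) + exp(-4*t), t*exp(-4*t), 0]
  [-t*exp(-4*t), t*exp(-4*t) + exp(-4*t), 0]
  [-t*exp(-4*t), t*exp(-4*t), exp(-4*t)]

Strategy: write B = P · J · P⁻¹ where J is a Jordan canonical form, so e^{tB} = P · e^{tJ} · P⁻¹, and e^{tJ} can be computed block-by-block.

B has Jordan form
J =
  [-4,  1,  0]
  [ 0, -4,  0]
  [ 0,  0, -4]
(up to reordering of blocks).

Per-block formulas:
  For a 2×2 Jordan block J_2(-4): exp(t · J_2(-4)) = e^(-4t)·(I + t·N), where N is the 2×2 nilpotent shift.
  For a 1×1 block at λ = -4: exp(t · [-4]) = [e^(-4t)].

After assembling e^{tJ} and conjugating by P, we get:

e^{tB} =
  [-t*exp(-4*t) + exp(-4*t), t*exp(-4*t), 0]
  [-t*exp(-4*t), t*exp(-4*t) + exp(-4*t), 0]
  [-t*exp(-4*t), t*exp(-4*t), exp(-4*t)]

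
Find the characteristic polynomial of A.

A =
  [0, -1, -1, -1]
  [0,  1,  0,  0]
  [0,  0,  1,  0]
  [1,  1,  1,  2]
x^4 - 4*x^3 + 6*x^2 - 4*x + 1

Expanding det(x·I − A) (e.g. by cofactor expansion or by noting that A is similar to its Jordan form J, which has the same characteristic polynomial as A) gives
  χ_A(x) = x^4 - 4*x^3 + 6*x^2 - 4*x + 1
which factors as (x - 1)^4. The eigenvalues (with algebraic multiplicities) are λ = 1 with multiplicity 4.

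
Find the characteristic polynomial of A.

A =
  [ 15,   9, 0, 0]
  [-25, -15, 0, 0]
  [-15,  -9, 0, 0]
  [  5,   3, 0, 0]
x^4

Expanding det(x·I − A) (e.g. by cofactor expansion or by noting that A is similar to its Jordan form J, which has the same characteristic polynomial as A) gives
  χ_A(x) = x^4
which factors as x^4. The eigenvalues (with algebraic multiplicities) are λ = 0 with multiplicity 4.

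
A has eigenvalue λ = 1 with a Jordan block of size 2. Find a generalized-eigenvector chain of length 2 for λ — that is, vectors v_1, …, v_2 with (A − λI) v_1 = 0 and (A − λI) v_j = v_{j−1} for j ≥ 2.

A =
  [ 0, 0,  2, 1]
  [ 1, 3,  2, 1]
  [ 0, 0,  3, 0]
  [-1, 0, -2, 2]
A Jordan chain for λ = 1 of length 2:
v_1 = (-1, 1, 0, -1)ᵀ
v_2 = (1, 0, 0, 0)ᵀ

Let N = A − (1)·I. We want v_2 with N^2 v_2 = 0 but N^1 v_2 ≠ 0; then v_{j-1} := N · v_j for j = 2, …, 2.

Pick v_2 = (1, 0, 0, 0)ᵀ.
Then v_1 = N · v_2 = (-1, 1, 0, -1)ᵀ.

Sanity check: (A − (1)·I) v_1 = (0, 0, 0, 0)ᵀ = 0. ✓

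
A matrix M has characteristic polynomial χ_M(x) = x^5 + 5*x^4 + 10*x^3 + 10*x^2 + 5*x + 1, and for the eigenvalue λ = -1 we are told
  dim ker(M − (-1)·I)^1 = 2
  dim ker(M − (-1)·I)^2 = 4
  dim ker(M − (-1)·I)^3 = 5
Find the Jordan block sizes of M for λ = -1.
Block sizes for λ = -1: [3, 2]

From the dimensions of kernels of powers, the number of Jordan blocks of size at least j is d_j − d_{j−1} where d_j = dim ker(N^j) (with d_0 = 0). Computing the differences gives [2, 2, 1].
The number of blocks of size exactly k is (#blocks of size ≥ k) − (#blocks of size ≥ k + 1), so the partition is: 1 block(s) of size 2, 1 block(s) of size 3.
In nonincreasing order the block sizes are [3, 2].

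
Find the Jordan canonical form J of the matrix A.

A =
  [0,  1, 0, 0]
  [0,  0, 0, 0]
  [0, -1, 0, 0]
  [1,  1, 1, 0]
J_2(0) ⊕ J_2(0)

The characteristic polynomial is
  det(x·I − A) = x^4

Eigenvalues and multiplicities (the geometric multiplicity of λ is n − rank(A − λI), which equals the number of Jordan blocks for λ):
  λ = 0: algebraic multiplicity = 4, geometric multiplicity = 2

Determining the block sizes for each eigenvalue:
  λ = 0: with am = 4 and gm = 2, the partition is not yet determined (e.g. several partitions of 4 into 2 parts exist). Let N = A − (0)·I. Computing rank(N^1) = 2, rank(N^2) = 0; the number of blocks of size ≥ j is rank(N^{j−1}) − rank(N^j), giving [2, 2]. So we have 2 block(s) of size 2 → block sizes [2, 2]

Assembling the blocks gives a Jordan form
J =
  [0, 1, 0, 0]
  [0, 0, 0, 0]
  [0, 0, 0, 1]
  [0, 0, 0, 0]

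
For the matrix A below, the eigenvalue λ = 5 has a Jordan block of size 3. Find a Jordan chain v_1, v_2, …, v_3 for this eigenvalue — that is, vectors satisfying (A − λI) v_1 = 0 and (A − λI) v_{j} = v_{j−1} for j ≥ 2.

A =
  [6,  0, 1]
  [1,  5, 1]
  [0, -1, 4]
A Jordan chain for λ = 5 of length 3:
v_1 = (1, 1, -1)ᵀ
v_2 = (1, 1, 0)ᵀ
v_3 = (1, 0, 0)ᵀ

Let N = A − (5)·I. We want v_3 with N^3 v_3 = 0 but N^2 v_3 ≠ 0; then v_{j-1} := N · v_j for j = 3, …, 2.

Pick v_3 = (1, 0, 0)ᵀ.
Then v_2 = N · v_3 = (1, 1, 0)ᵀ.
Then v_1 = N · v_2 = (1, 1, -1)ᵀ.

Sanity check: (A − (5)·I) v_1 = (0, 0, 0)ᵀ = 0. ✓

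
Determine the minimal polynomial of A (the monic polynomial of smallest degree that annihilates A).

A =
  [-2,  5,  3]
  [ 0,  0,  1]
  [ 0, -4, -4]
x^3 + 6*x^2 + 12*x + 8

The characteristic polynomial is χ_A(x) = (x + 2)^3, so the eigenvalues are known. The minimal polynomial is
  m_A(x) = Π_λ (x − λ)^{k_λ}
where k_λ is the size of the *largest* Jordan block for λ (equivalently, the smallest k with (A − λI)^k v = 0 for every generalised eigenvector v of λ).

  λ = -2: largest Jordan block has size 3, contributing (x + 2)^3

So m_A(x) = (x + 2)^3 = x^3 + 6*x^2 + 12*x + 8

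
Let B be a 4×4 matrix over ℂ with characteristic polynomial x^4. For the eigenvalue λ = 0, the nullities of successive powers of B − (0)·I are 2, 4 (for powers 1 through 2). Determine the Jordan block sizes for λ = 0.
Block sizes for λ = 0: [2, 2]

From the dimensions of kernels of powers, the number of Jordan blocks of size at least j is d_j − d_{j−1} where d_j = dim ker(N^j) (with d_0 = 0). Computing the differences gives [2, 2].
The number of blocks of size exactly k is (#blocks of size ≥ k) − (#blocks of size ≥ k + 1), so the partition is: 2 block(s) of size 2.
In nonincreasing order the block sizes are [2, 2].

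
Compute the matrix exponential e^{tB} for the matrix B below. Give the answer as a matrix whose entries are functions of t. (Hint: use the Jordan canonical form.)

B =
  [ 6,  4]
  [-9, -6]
e^{tB} =
  [6*t + 1, 4*t]
  [-9*t, 1 - 6*t]

Strategy: write B = P · J · P⁻¹ where J is a Jordan canonical form, so e^{tB} = P · e^{tJ} · P⁻¹, and e^{tJ} can be computed block-by-block.

B has Jordan form
J =
  [0, 1]
  [0, 0]
(up to reordering of blocks).

Per-block formulas:
  For a 2×2 Jordan block J_2(0): exp(t · J_2(0)) = e^(0t)·(I + t·N), where N is the 2×2 nilpotent shift.

After assembling e^{tJ} and conjugating by P, we get:

e^{tB} =
  [6*t + 1, 4*t]
  [-9*t, 1 - 6*t]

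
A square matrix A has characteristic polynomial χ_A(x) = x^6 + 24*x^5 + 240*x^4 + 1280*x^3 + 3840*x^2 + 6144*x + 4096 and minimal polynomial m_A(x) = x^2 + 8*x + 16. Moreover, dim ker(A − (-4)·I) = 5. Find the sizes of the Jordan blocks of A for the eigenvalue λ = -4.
Block sizes for λ = -4: [2, 1, 1, 1, 1]

Step 1 — from the characteristic polynomial, algebraic multiplicity of λ = -4 is 6. From dim ker(A − (-4)·I) = 5, there are exactly 5 Jordan blocks for λ = -4.
Step 2 — from the minimal polynomial, the factor (x + 4)^2 tells us the largest block for λ = -4 has size 2.
Step 3 — with total size 6, 5 blocks, and largest block 2, the block sizes (in nonincreasing order) are [2, 1, 1, 1, 1].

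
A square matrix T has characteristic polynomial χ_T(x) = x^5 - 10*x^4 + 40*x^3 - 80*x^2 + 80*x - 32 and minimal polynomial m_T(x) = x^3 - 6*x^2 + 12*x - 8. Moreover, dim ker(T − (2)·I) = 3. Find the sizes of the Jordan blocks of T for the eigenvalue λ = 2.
Block sizes for λ = 2: [3, 1, 1]

Step 1 — from the characteristic polynomial, algebraic multiplicity of λ = 2 is 5. From dim ker(T − (2)·I) = 3, there are exactly 3 Jordan blocks for λ = 2.
Step 2 — from the minimal polynomial, the factor (x − 2)^3 tells us the largest block for λ = 2 has size 3.
Step 3 — with total size 5, 3 blocks, and largest block 3, the block sizes (in nonincreasing order) are [3, 1, 1].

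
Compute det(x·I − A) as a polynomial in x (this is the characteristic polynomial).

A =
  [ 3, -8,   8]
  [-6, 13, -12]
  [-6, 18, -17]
x^3 + x^2 - 17*x + 15

Expanding det(x·I − A) (e.g. by cofactor expansion or by noting that A is similar to its Jordan form J, which has the same characteristic polynomial as A) gives
  χ_A(x) = x^3 + x^2 - 17*x + 15
which factors as (x - 3)*(x - 1)*(x + 5). The eigenvalues (with algebraic multiplicities) are λ = -5 with multiplicity 1, λ = 1 with multiplicity 1, λ = 3 with multiplicity 1.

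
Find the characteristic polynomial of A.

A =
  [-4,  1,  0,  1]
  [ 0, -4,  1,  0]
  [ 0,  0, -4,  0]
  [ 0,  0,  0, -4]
x^4 + 16*x^3 + 96*x^2 + 256*x + 256

Expanding det(x·I − A) (e.g. by cofactor expansion or by noting that A is similar to its Jordan form J, which has the same characteristic polynomial as A) gives
  χ_A(x) = x^4 + 16*x^3 + 96*x^2 + 256*x + 256
which factors as (x + 4)^4. The eigenvalues (with algebraic multiplicities) are λ = -4 with multiplicity 4.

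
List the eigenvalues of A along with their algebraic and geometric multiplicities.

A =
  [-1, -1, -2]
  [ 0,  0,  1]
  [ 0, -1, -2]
λ = -1: alg = 3, geom = 1

Step 1 — factor the characteristic polynomial to read off the algebraic multiplicities:
  χ_A(x) = (x + 1)^3

Step 2 — compute geometric multiplicities via the rank-nullity identity g(λ) = n − rank(A − λI):
  rank(A − (-1)·I) = 2, so dim ker(A − (-1)·I) = n − 2 = 1

Summary:
  λ = -1: algebraic multiplicity = 3, geometric multiplicity = 1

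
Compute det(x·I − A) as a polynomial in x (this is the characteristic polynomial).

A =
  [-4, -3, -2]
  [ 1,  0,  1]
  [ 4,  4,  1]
x^3 + 3*x^2 + 3*x + 1

Expanding det(x·I − A) (e.g. by cofactor expansion or by noting that A is similar to its Jordan form J, which has the same characteristic polynomial as A) gives
  χ_A(x) = x^3 + 3*x^2 + 3*x + 1
which factors as (x + 1)^3. The eigenvalues (with algebraic multiplicities) are λ = -1 with multiplicity 3.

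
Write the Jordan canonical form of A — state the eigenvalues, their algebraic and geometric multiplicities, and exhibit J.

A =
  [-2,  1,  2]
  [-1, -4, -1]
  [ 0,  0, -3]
J_3(-3)

The characteristic polynomial is
  det(x·I − A) = x^3 + 9*x^2 + 27*x + 27 = (x + 3)^3

Eigenvalues and multiplicities (the geometric multiplicity of λ is n − rank(A − λI), which equals the number of Jordan blocks for λ):
  λ = -3: algebraic multiplicity = 3, geometric multiplicity = 1

Determining the block sizes for each eigenvalue:
  λ = -3: one block (gm = 1), so the single block has size am = 3 → block sizes [3]

Assembling the blocks gives a Jordan form
J =
  [-3,  1,  0]
  [ 0, -3,  1]
  [ 0,  0, -3]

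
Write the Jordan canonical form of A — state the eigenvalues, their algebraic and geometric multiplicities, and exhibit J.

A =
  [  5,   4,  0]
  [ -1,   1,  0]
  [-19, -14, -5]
J_1(-5) ⊕ J_2(3)

The characteristic polynomial is
  det(x·I − A) = x^3 - x^2 - 21*x + 45 = (x - 3)^2*(x + 5)

Eigenvalues and multiplicities (the geometric multiplicity of λ is n − rank(A − λI), which equals the number of Jordan blocks for λ):
  λ = -5: algebraic multiplicity = 1, geometric multiplicity = 1
  λ = 3: algebraic multiplicity = 2, geometric multiplicity = 1

Determining the block sizes for each eigenvalue:
  λ = -5: one block (gm = 1), so the single block has size am = 1 → block sizes [1]
  λ = 3: one block (gm = 1), so the single block has size am = 2 → block sizes [2]

Assembling the blocks gives a Jordan form
J =
  [-5, 0, 0]
  [ 0, 3, 1]
  [ 0, 0, 3]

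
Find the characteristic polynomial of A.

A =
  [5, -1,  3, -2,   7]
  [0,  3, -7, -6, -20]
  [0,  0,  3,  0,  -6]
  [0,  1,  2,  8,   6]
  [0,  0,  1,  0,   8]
x^5 - 27*x^4 + 291*x^3 - 1565*x^2 + 4200*x - 4500

Expanding det(x·I − A) (e.g. by cofactor expansion or by noting that A is similar to its Jordan form J, which has the same characteristic polynomial as A) gives
  χ_A(x) = x^5 - 27*x^4 + 291*x^3 - 1565*x^2 + 4200*x - 4500
which factors as (x - 6)^2*(x - 5)^3. The eigenvalues (with algebraic multiplicities) are λ = 5 with multiplicity 3, λ = 6 with multiplicity 2.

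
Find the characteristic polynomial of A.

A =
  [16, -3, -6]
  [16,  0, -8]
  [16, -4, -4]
x^3 - 12*x^2 + 48*x - 64

Expanding det(x·I − A) (e.g. by cofactor expansion or by noting that A is similar to its Jordan form J, which has the same characteristic polynomial as A) gives
  χ_A(x) = x^3 - 12*x^2 + 48*x - 64
which factors as (x - 4)^3. The eigenvalues (with algebraic multiplicities) are λ = 4 with multiplicity 3.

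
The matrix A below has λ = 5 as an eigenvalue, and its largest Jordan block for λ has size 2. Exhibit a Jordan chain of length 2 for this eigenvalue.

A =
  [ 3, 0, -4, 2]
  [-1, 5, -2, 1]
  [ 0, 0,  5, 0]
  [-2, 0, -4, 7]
A Jordan chain for λ = 5 of length 2:
v_1 = (-2, -1, 0, -2)ᵀ
v_2 = (1, 0, 0, 0)ᵀ

Let N = A − (5)·I. We want v_2 with N^2 v_2 = 0 but N^1 v_2 ≠ 0; then v_{j-1} := N · v_j for j = 2, …, 2.

Pick v_2 = (1, 0, 0, 0)ᵀ.
Then v_1 = N · v_2 = (-2, -1, 0, -2)ᵀ.

Sanity check: (A − (5)·I) v_1 = (0, 0, 0, 0)ᵀ = 0. ✓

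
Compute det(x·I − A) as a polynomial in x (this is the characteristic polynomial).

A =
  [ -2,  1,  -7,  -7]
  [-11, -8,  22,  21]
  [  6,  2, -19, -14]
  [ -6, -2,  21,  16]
x^4 + 13*x^3 + 45*x^2 - 25*x - 250

Expanding det(x·I − A) (e.g. by cofactor expansion or by noting that A is similar to its Jordan form J, which has the same characteristic polynomial as A) gives
  χ_A(x) = x^4 + 13*x^3 + 45*x^2 - 25*x - 250
which factors as (x - 2)*(x + 5)^3. The eigenvalues (with algebraic multiplicities) are λ = -5 with multiplicity 3, λ = 2 with multiplicity 1.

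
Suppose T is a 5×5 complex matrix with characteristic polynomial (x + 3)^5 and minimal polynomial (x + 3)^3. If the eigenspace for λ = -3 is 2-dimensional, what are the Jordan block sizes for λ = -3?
Block sizes for λ = -3: [3, 2]

Step 1 — from the characteristic polynomial, algebraic multiplicity of λ = -3 is 5. From dim ker(T − (-3)·I) = 2, there are exactly 2 Jordan blocks for λ = -3.
Step 2 — from the minimal polynomial, the factor (x + 3)^3 tells us the largest block for λ = -3 has size 3.
Step 3 — with total size 5, 2 blocks, and largest block 3, the block sizes (in nonincreasing order) are [3, 2].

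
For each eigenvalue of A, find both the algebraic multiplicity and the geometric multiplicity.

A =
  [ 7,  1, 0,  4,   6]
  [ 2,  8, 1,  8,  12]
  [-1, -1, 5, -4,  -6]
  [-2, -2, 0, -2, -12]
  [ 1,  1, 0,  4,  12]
λ = 6: alg = 5, geom = 3

Step 1 — factor the characteristic polynomial to read off the algebraic multiplicities:
  χ_A(x) = (x - 6)^5

Step 2 — compute geometric multiplicities via the rank-nullity identity g(λ) = n − rank(A − λI):
  rank(A − (6)·I) = 2, so dim ker(A − (6)·I) = n − 2 = 3

Summary:
  λ = 6: algebraic multiplicity = 5, geometric multiplicity = 3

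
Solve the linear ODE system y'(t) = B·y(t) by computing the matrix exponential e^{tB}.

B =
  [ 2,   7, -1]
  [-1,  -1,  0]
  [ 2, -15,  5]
e^{tB} =
  [-9*t^2*exp(2*t)/2 + exp(2*t), -3*t^2*exp(2*t) + 7*t*exp(2*t), -3*t^2*exp(2*t)/2 - t*exp(2*t)]
  [3*t^2*exp(2*t)/2 - t*exp(2*t), t^2*exp(2*t) - 3*t*exp(2*t) + exp(2*t), t^2*exp(2*t)/2]
  [21*t^2*exp(2*t)/2 + 2*t*exp(2*t), 7*t^2*exp(2*t) - 15*t*exp(2*t), 7*t^2*exp(2*t)/2 + 3*t*exp(2*t) + exp(2*t)]

Strategy: write B = P · J · P⁻¹ where J is a Jordan canonical form, so e^{tB} = P · e^{tJ} · P⁻¹, and e^{tJ} can be computed block-by-block.

B has Jordan form
J =
  [2, 1, 0]
  [0, 2, 1]
  [0, 0, 2]
(up to reordering of blocks).

Per-block formulas:
  For a 3×3 Jordan block J_3(2): exp(t · J_3(2)) = e^(2t)·(I + t·N + (t^2/2)·N^2), where N is the 3×3 nilpotent shift.

After assembling e^{tJ} and conjugating by P, we get:

e^{tB} =
  [-9*t^2*exp(2*t)/2 + exp(2*t), -3*t^2*exp(2*t) + 7*t*exp(2*t), -3*t^2*exp(2*t)/2 - t*exp(2*t)]
  [3*t^2*exp(2*t)/2 - t*exp(2*t), t^2*exp(2*t) - 3*t*exp(2*t) + exp(2*t), t^2*exp(2*t)/2]
  [21*t^2*exp(2*t)/2 + 2*t*exp(2*t), 7*t^2*exp(2*t) - 15*t*exp(2*t), 7*t^2*exp(2*t)/2 + 3*t*exp(2*t) + exp(2*t)]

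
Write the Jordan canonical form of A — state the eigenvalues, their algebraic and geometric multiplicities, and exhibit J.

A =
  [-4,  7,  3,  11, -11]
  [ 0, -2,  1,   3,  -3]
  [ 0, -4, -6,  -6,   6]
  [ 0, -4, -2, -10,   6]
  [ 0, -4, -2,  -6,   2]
J_3(-4) ⊕ J_1(-4) ⊕ J_1(-4)

The characteristic polynomial is
  det(x·I − A) = x^5 + 20*x^4 + 160*x^3 + 640*x^2 + 1280*x + 1024 = (x + 4)^5

Eigenvalues and multiplicities (the geometric multiplicity of λ is n − rank(A − λI), which equals the number of Jordan blocks for λ):
  λ = -4: algebraic multiplicity = 5, geometric multiplicity = 3

Determining the block sizes for each eigenvalue:
  λ = -4: with am = 5 and gm = 3, the partition is not yet determined (e.g. several partitions of 5 into 3 parts exist). Let N = A − (-4)·I. Computing rank(N^1) = 2, rank(N^2) = 1, rank(N^3) = 0; the number of blocks of size ≥ j is rank(N^{j−1}) − rank(N^j), giving [3, 1, 1]. So we have 1 block(s) of size 3, 2 block(s) of size 1 → block sizes [3, 1, 1]

Assembling the blocks gives a Jordan form
J =
  [-4,  1,  0,  0,  0]
  [ 0, -4,  1,  0,  0]
  [ 0,  0, -4,  0,  0]
  [ 0,  0,  0, -4,  0]
  [ 0,  0,  0,  0, -4]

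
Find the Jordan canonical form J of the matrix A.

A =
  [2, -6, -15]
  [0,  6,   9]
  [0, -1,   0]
J_1(2) ⊕ J_2(3)

The characteristic polynomial is
  det(x·I − A) = x^3 - 8*x^2 + 21*x - 18 = (x - 3)^2*(x - 2)

Eigenvalues and multiplicities (the geometric multiplicity of λ is n − rank(A − λI), which equals the number of Jordan blocks for λ):
  λ = 2: algebraic multiplicity = 1, geometric multiplicity = 1
  λ = 3: algebraic multiplicity = 2, geometric multiplicity = 1

Determining the block sizes for each eigenvalue:
  λ = 2: one block (gm = 1), so the single block has size am = 1 → block sizes [1]
  λ = 3: one block (gm = 1), so the single block has size am = 2 → block sizes [2]

Assembling the blocks gives a Jordan form
J =
  [2, 0, 0]
  [0, 3, 1]
  [0, 0, 3]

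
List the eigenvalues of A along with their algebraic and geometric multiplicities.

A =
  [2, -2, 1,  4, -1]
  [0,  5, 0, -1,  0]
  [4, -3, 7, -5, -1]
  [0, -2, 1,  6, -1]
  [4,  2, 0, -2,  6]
λ = 2: alg = 1, geom = 1; λ = 6: alg = 4, geom = 2

Step 1 — factor the characteristic polynomial to read off the algebraic multiplicities:
  χ_A(x) = (x - 6)^4*(x - 2)

Step 2 — compute geometric multiplicities via the rank-nullity identity g(λ) = n − rank(A − λI):
  rank(A − (2)·I) = 4, so dim ker(A − (2)·I) = n − 4 = 1
  rank(A − (6)·I) = 3, so dim ker(A − (6)·I) = n − 3 = 2

Summary:
  λ = 2: algebraic multiplicity = 1, geometric multiplicity = 1
  λ = 6: algebraic multiplicity = 4, geometric multiplicity = 2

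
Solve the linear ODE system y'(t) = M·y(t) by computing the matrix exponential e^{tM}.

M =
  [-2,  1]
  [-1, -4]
e^{tM} =
  [t*exp(-3*t) + exp(-3*t), t*exp(-3*t)]
  [-t*exp(-3*t), -t*exp(-3*t) + exp(-3*t)]

Strategy: write M = P · J · P⁻¹ where J is a Jordan canonical form, so e^{tM} = P · e^{tJ} · P⁻¹, and e^{tJ} can be computed block-by-block.

M has Jordan form
J =
  [-3,  1]
  [ 0, -3]
(up to reordering of blocks).

Per-block formulas:
  For a 2×2 Jordan block J_2(-3): exp(t · J_2(-3)) = e^(-3t)·(I + t·N), where N is the 2×2 nilpotent shift.

After assembling e^{tJ} and conjugating by P, we get:

e^{tM} =
  [t*exp(-3*t) + exp(-3*t), t*exp(-3*t)]
  [-t*exp(-3*t), -t*exp(-3*t) + exp(-3*t)]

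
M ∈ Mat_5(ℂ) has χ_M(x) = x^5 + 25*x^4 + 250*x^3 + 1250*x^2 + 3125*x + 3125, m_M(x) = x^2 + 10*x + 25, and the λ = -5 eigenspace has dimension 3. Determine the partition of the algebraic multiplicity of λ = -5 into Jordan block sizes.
Block sizes for λ = -5: [2, 2, 1]

Step 1 — from the characteristic polynomial, algebraic multiplicity of λ = -5 is 5. From dim ker(M − (-5)·I) = 3, there are exactly 3 Jordan blocks for λ = -5.
Step 2 — from the minimal polynomial, the factor (x + 5)^2 tells us the largest block for λ = -5 has size 2.
Step 3 — with total size 5, 3 blocks, and largest block 2, the block sizes (in nonincreasing order) are [2, 2, 1].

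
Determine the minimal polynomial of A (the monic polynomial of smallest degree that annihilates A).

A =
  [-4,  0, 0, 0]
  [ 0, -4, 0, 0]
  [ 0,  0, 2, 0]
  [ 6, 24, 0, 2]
x^2 + 2*x - 8

The characteristic polynomial is χ_A(x) = (x - 2)^2*(x + 4)^2, so the eigenvalues are known. The minimal polynomial is
  m_A(x) = Π_λ (x − λ)^{k_λ}
where k_λ is the size of the *largest* Jordan block for λ (equivalently, the smallest k with (A − λI)^k v = 0 for every generalised eigenvector v of λ).

  λ = -4: largest Jordan block has size 1, contributing (x + 4)
  λ = 2: largest Jordan block has size 1, contributing (x − 2)

So m_A(x) = (x - 2)*(x + 4) = x^2 + 2*x - 8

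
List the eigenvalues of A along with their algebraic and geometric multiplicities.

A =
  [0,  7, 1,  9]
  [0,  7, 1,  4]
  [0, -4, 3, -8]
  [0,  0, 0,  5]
λ = 0: alg = 1, geom = 1; λ = 5: alg = 3, geom = 2

Step 1 — factor the characteristic polynomial to read off the algebraic multiplicities:
  χ_A(x) = x*(x - 5)^3

Step 2 — compute geometric multiplicities via the rank-nullity identity g(λ) = n − rank(A − λI):
  rank(A − (0)·I) = 3, so dim ker(A − (0)·I) = n − 3 = 1
  rank(A − (5)·I) = 2, so dim ker(A − (5)·I) = n − 2 = 2

Summary:
  λ = 0: algebraic multiplicity = 1, geometric multiplicity = 1
  λ = 5: algebraic multiplicity = 3, geometric multiplicity = 2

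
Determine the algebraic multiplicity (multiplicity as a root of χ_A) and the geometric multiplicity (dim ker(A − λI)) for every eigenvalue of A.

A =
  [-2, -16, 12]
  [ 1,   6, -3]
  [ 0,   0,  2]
λ = 2: alg = 3, geom = 2

Step 1 — factor the characteristic polynomial to read off the algebraic multiplicities:
  χ_A(x) = (x - 2)^3

Step 2 — compute geometric multiplicities via the rank-nullity identity g(λ) = n − rank(A − λI):
  rank(A − (2)·I) = 1, so dim ker(A − (2)·I) = n − 1 = 2

Summary:
  λ = 2: algebraic multiplicity = 3, geometric multiplicity = 2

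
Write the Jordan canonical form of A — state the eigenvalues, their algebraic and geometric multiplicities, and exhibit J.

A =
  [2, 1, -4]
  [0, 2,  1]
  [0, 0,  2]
J_3(2)

The characteristic polynomial is
  det(x·I − A) = x^3 - 6*x^2 + 12*x - 8 = (x - 2)^3

Eigenvalues and multiplicities (the geometric multiplicity of λ is n − rank(A − λI), which equals the number of Jordan blocks for λ):
  λ = 2: algebraic multiplicity = 3, geometric multiplicity = 1

Determining the block sizes for each eigenvalue:
  λ = 2: one block (gm = 1), so the single block has size am = 3 → block sizes [3]

Assembling the blocks gives a Jordan form
J =
  [2, 1, 0]
  [0, 2, 1]
  [0, 0, 2]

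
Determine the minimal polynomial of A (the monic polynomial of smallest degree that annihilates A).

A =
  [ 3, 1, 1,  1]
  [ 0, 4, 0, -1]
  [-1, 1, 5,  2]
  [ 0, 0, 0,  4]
x^2 - 8*x + 16

The characteristic polynomial is χ_A(x) = (x - 4)^4, so the eigenvalues are known. The minimal polynomial is
  m_A(x) = Π_λ (x − λ)^{k_λ}
where k_λ is the size of the *largest* Jordan block for λ (equivalently, the smallest k with (A − λI)^k v = 0 for every generalised eigenvector v of λ).

  λ = 4: largest Jordan block has size 2, contributing (x − 4)^2

So m_A(x) = (x - 4)^2 = x^2 - 8*x + 16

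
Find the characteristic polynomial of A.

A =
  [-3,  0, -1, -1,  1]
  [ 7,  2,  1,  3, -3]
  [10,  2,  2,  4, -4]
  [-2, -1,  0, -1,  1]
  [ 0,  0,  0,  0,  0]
x^5

Expanding det(x·I − A) (e.g. by cofactor expansion or by noting that A is similar to its Jordan form J, which has the same characteristic polynomial as A) gives
  χ_A(x) = x^5
which factors as x^5. The eigenvalues (with algebraic multiplicities) are λ = 0 with multiplicity 5.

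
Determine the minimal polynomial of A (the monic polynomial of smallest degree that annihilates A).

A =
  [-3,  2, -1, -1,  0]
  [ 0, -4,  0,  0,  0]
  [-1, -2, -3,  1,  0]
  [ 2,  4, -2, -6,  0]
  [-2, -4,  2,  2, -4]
x^2 + 8*x + 16

The characteristic polynomial is χ_A(x) = (x + 4)^5, so the eigenvalues are known. The minimal polynomial is
  m_A(x) = Π_λ (x − λ)^{k_λ}
where k_λ is the size of the *largest* Jordan block for λ (equivalently, the smallest k with (A − λI)^k v = 0 for every generalised eigenvector v of λ).

  λ = -4: largest Jordan block has size 2, contributing (x + 4)^2

So m_A(x) = (x + 4)^2 = x^2 + 8*x + 16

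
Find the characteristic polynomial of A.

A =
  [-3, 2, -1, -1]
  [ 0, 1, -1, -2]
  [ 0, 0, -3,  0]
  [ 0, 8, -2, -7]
x^4 + 12*x^3 + 54*x^2 + 108*x + 81

Expanding det(x·I − A) (e.g. by cofactor expansion or by noting that A is similar to its Jordan form J, which has the same characteristic polynomial as A) gives
  χ_A(x) = x^4 + 12*x^3 + 54*x^2 + 108*x + 81
which factors as (x + 3)^4. The eigenvalues (with algebraic multiplicities) are λ = -3 with multiplicity 4.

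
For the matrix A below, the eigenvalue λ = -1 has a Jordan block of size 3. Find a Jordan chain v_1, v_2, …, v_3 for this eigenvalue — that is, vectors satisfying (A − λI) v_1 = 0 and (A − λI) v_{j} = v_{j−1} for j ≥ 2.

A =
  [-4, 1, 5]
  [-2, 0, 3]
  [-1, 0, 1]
A Jordan chain for λ = -1 of length 3:
v_1 = (2, 1, 1)ᵀ
v_2 = (-3, -2, -1)ᵀ
v_3 = (1, 0, 0)ᵀ

Let N = A − (-1)·I. We want v_3 with N^3 v_3 = 0 but N^2 v_3 ≠ 0; then v_{j-1} := N · v_j for j = 3, …, 2.

Pick v_3 = (1, 0, 0)ᵀ.
Then v_2 = N · v_3 = (-3, -2, -1)ᵀ.
Then v_1 = N · v_2 = (2, 1, 1)ᵀ.

Sanity check: (A − (-1)·I) v_1 = (0, 0, 0)ᵀ = 0. ✓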